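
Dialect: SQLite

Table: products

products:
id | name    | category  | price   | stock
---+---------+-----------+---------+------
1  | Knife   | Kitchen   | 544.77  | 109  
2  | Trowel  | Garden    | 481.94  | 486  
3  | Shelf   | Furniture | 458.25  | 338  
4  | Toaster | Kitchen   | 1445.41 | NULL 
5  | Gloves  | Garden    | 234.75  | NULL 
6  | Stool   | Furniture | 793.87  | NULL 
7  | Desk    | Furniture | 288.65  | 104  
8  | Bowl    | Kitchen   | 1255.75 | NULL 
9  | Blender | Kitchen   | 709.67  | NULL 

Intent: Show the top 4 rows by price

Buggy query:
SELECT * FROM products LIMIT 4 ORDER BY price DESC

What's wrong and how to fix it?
Bug: ORDER BY cannot follow LIMIT; LIMIT is the final clause

Fix: Swap the clauses: ORDER BY first, then LIMIT

Corrected query:
SELECT * FROM products ORDER BY price DESC LIMIT 4

Result:
id | name    | category  | price   | stock
---+---------+-----------+---------+------
4  | Toaster | Kitchen   | 1445.41 | NULL 
8  | Bowl    | Kitchen   | 1255.75 | NULL 
6  | Stool   | Furniture | 793.87  | NULL 
9  | Blender | Kitchen   | 709.67  | NULL 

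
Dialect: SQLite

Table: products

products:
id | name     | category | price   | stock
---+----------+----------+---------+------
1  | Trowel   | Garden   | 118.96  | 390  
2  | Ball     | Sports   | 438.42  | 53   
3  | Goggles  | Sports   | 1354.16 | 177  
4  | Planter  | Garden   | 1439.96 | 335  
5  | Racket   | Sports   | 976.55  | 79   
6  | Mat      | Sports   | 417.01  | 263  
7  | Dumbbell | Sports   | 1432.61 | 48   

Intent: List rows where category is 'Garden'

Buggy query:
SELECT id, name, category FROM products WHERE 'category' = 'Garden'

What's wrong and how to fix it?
Bug: 'category' in single quotes is a string literal, not the column; the comparison is literal-vs-literal and never true

Fix: Reference the column as category without single quotes

Corrected query:
SELECT id, name, category FROM products WHERE category = 'Garden'

Result:
id | name    | category
---+---------+---------
1  | Trowel  | Garden  
4  | Planter | Garden  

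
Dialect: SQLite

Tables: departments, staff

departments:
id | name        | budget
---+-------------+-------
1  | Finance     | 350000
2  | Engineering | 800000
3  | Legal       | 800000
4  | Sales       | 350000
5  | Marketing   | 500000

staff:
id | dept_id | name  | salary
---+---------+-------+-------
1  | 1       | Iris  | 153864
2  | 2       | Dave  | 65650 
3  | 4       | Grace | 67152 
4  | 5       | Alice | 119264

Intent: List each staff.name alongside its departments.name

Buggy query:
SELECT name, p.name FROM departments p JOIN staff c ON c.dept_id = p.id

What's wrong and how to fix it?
Bug: Both tables have a 'name' column; the unqualified reference is ambiguous

Fix: Prefix ambiguous columns with the table alias

Corrected query:
SELECT c.name, p.name FROM departments p JOIN staff c ON c.dept_id = p.id

Result:
name  | name       
------+------------
Iris  | Finance    
Dave  | Engineering
Grace | Sales      
Alice | Marketing  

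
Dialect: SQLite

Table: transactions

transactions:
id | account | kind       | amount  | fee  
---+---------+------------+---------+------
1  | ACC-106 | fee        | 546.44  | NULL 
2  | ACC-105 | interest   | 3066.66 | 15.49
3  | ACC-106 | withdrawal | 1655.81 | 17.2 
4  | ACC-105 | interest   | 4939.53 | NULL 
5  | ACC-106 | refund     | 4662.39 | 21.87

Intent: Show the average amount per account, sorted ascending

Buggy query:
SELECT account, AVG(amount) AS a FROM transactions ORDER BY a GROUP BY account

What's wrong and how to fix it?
Bug: GROUP BY must precede ORDER BY

Fix: Reorder: SELECT … FROM … GROUP BY … ORDER BY …

Corrected query:
SELECT account, AVG(amount) AS a FROM transactions GROUP BY account ORDER BY a

Result:
account | a          
--------+------------
ACC-106 | 2288.213333
ACC-105 | 4003.095   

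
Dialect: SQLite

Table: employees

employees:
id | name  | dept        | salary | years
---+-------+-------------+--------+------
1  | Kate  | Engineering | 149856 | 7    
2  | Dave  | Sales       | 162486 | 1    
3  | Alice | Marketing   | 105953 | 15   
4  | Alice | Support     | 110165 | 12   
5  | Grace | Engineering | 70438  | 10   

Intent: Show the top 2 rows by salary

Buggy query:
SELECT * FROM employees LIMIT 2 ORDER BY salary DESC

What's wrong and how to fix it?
Bug: LIMIT must come after ORDER BY

Fix: Sort with ORDER BY, then apply LIMIT

Corrected query:
SELECT * FROM employees ORDER BY salary DESC LIMIT 2

Result:
id | name | dept        | salary | years
---+------+-------------+--------+------
2  | Dave | Sales       | 162486 | 1    
1  | Kate | Engineering | 149856 | 7    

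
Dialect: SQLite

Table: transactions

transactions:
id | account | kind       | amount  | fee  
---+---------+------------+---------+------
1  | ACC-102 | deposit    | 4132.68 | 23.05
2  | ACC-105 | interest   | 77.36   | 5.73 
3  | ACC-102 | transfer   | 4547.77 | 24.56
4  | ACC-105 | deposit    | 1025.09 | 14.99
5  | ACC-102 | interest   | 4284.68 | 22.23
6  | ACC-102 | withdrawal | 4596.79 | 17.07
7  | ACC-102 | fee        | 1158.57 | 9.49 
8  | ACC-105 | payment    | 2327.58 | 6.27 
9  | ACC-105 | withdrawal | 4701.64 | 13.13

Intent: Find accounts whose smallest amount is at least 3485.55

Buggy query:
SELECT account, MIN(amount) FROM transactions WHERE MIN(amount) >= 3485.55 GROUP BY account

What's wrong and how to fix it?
Bug: Aggregates like MIN are computed per group after WHERE runs

Fix: Replace WHERE with HAVING after the GROUP BY

Corrected query:
SELECT account, MIN(amount) FROM transactions GROUP BY account HAVING MIN(amount) >= 3485.55

Result:
(no rows)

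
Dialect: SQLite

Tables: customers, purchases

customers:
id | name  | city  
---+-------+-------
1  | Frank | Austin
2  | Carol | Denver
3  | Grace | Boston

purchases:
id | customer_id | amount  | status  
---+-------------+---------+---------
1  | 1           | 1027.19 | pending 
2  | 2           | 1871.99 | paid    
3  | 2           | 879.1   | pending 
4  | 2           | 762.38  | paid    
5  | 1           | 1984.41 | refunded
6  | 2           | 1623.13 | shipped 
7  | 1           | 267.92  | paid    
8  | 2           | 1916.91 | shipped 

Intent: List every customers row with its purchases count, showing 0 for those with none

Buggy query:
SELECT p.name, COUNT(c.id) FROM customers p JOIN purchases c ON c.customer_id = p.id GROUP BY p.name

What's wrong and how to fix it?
Bug: An inner join excludes parents with zero children

Fix: Switch to LEFT JOIN to retain unmatched parent rows

Corrected query:
SELECT p.name, COUNT(c.id) FROM customers p LEFT JOIN purchases c ON c.customer_id = p.id GROUP BY p.name

Result:
name  | COUNT(c.id)
------+------------
Carol | 5          
Frank | 3          
Grace | 0          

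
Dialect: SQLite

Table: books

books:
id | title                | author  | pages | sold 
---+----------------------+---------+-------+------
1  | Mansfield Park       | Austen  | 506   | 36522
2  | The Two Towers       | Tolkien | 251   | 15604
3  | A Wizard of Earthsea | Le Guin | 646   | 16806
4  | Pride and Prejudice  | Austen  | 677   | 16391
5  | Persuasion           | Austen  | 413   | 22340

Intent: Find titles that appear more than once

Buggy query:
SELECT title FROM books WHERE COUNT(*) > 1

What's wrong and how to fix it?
Bug: WHERE can't reference COUNT(*); aggregates are computed after WHERE

Fix: GROUP BY title, then filter groups with HAVING COUNT(*) > 1

Corrected query:
SELECT title FROM books GROUP BY title HAVING COUNT(*) > 1

Result:
(no rows)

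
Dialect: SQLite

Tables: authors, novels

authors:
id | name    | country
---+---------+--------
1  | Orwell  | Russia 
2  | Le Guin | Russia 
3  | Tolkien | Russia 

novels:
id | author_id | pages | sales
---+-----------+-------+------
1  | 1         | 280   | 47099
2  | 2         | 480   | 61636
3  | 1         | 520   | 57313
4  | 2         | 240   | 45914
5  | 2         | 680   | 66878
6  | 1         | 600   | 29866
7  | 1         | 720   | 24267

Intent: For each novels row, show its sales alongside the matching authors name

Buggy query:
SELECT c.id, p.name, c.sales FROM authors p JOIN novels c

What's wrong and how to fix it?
Bug: Missing join condition: each novels row is matched to all authors rows instead of just its own

Fix: Add ON c.author_id = p.id to the JOIN

Corrected query:
SELECT c.id, p.name, c.sales FROM authors p JOIN novels c ON c.author_id = p.id

Result:
id | name    | sales
---+---------+------
1  | Orwell  | 47099
2  | Le Guin | 61636
3  | Orwell  | 57313
4  | Le Guin | 45914
5  | Le Guin | 66878
6  | Orwell  | 29866
7  | Orwell  | 24267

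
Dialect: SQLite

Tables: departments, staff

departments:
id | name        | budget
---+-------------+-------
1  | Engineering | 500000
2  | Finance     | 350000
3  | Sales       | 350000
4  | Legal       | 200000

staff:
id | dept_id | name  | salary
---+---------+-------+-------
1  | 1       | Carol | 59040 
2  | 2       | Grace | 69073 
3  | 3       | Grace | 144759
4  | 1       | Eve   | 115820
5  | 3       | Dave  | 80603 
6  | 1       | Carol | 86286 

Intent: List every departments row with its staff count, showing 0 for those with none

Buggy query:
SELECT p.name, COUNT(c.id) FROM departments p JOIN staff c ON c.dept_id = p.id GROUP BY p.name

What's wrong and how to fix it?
Bug: An inner join excludes parents with zero children

Fix: Switch to LEFT JOIN to retain unmatched parent rows

Corrected query:
SELECT p.name, COUNT(c.id) FROM departments p LEFT JOIN staff c ON c.dept_id = p.id GROUP BY p.name

Result:
name        | COUNT(c.id)
------------+------------
Engineering | 3          
Finance     | 1          
Legal       | 0          
Sales       | 2          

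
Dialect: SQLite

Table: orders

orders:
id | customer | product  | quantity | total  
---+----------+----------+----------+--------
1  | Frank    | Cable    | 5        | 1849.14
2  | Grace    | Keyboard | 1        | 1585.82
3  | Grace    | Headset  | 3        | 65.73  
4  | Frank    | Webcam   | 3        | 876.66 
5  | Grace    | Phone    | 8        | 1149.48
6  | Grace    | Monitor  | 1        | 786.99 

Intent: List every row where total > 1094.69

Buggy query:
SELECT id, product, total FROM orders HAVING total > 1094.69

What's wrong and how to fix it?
Bug: HAVING filters the output of aggregation, but this query has no GROUP BY and no aggregate functions, so SQLite rejects it (HAVING clause on a non-aggregate query); the condition here is per row

Fix: Use WHERE for row-level filtering

Corrected query:
SELECT id, product, total FROM orders WHERE total > 1094.69

Result:
id | product  | total  
---+----------+--------
1  | Cable    | 1849.14
2  | Keyboard | 1585.82
5  | Phone    | 1149.48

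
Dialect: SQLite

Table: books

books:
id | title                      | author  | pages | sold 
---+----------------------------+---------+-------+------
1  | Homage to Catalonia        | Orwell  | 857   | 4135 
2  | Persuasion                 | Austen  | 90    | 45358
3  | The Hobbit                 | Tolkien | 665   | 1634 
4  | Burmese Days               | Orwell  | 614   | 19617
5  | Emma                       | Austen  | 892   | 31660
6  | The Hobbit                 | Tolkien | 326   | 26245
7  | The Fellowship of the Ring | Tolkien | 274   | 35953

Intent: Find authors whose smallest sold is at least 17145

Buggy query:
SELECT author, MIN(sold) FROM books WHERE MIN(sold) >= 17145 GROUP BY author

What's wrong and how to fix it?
Bug: MIN() in WHERE is a misuse of aggregate

Fix: Replace WHERE with HAVING after the GROUP BY

Corrected query:
SELECT author, MIN(sold) FROM books GROUP BY author HAVING MIN(sold) >= 17145

Result:
author | MIN(sold)
-------+----------
Austen | 31660    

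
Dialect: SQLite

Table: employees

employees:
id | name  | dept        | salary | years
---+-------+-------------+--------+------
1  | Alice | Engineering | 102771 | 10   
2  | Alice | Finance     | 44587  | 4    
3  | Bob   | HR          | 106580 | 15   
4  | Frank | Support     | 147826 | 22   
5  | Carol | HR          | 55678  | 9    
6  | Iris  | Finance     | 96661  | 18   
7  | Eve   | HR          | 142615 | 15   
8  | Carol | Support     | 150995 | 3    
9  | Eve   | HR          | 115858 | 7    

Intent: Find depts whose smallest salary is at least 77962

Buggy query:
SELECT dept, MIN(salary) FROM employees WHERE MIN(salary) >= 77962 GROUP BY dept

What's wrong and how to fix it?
Bug: Aggregates like MIN are computed per group after WHERE runs

Fix: Use HAVING for the per-group MIN condition

Corrected query:
SELECT dept, MIN(salary) FROM employees GROUP BY dept HAVING MIN(salary) >= 77962

Result:
dept        | MIN(salary)
------------+------------
Engineering | 102771     
Support     | 147826     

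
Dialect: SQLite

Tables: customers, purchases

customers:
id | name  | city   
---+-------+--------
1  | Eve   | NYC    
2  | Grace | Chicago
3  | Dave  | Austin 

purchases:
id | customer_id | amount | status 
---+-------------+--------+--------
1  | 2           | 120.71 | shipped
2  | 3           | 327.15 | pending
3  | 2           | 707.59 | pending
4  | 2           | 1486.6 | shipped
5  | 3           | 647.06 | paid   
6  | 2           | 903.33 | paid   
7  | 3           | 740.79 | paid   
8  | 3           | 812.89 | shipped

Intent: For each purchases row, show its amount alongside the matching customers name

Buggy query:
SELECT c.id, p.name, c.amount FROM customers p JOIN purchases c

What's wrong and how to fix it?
Bug: JOIN with no ON clause produces a cartesian product; every purchases row pairs with every customers row

Fix: Add ON c.customer_id = p.id to the JOIN

Corrected query:
SELECT c.id, p.name, c.amount FROM customers p JOIN purchases c ON c.customer_id = p.id

Result:
id | name  | amount
---+-------+-------
1  | Grace | 120.71
2  | Dave  | 327.15
3  | Grace | 707.59
4  | Grace | 1486.6
5  | Dave  | 647.06
6  | Grace | 903.33
7  | Dave  | 740.79
8  | Dave  | 812.89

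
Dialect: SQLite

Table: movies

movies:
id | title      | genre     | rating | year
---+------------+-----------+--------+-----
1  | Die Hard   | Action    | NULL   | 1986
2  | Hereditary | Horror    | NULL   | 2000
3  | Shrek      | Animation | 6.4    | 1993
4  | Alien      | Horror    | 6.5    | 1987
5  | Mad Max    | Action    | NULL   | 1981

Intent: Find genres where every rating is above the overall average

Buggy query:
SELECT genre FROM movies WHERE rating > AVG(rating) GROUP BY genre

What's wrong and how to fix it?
Bug: WHERE evaluates per row before aggregation, so AVG() is unavailable

Fix: Compute the overall average in a scalar subquery and compare each group's MIN against it in HAVING

Corrected query:
SELECT genre FROM movies GROUP BY genre HAVING MIN(rating) > (SELECT AVG(rating) FROM movies)

Result:
genre 
------
Horror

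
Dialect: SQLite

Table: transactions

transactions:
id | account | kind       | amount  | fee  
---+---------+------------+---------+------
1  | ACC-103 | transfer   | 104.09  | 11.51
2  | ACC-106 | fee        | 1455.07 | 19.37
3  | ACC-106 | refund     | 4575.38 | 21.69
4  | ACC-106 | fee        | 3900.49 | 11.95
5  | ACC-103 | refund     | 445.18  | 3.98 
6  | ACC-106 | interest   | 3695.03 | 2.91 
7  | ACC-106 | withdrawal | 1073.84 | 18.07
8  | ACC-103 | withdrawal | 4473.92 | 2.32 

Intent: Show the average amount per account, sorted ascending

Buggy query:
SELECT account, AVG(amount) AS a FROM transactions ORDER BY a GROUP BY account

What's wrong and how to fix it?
Bug: GROUP BY must precede ORDER BY

Fix: Reorder: SELECT … FROM … GROUP BY … ORDER BY …

Corrected query:
SELECT account, AVG(amount) AS a FROM transactions GROUP BY account ORDER BY a

Result:
account | a          
--------+------------
ACC-103 | 1674.396667
ACC-106 | 2939.962   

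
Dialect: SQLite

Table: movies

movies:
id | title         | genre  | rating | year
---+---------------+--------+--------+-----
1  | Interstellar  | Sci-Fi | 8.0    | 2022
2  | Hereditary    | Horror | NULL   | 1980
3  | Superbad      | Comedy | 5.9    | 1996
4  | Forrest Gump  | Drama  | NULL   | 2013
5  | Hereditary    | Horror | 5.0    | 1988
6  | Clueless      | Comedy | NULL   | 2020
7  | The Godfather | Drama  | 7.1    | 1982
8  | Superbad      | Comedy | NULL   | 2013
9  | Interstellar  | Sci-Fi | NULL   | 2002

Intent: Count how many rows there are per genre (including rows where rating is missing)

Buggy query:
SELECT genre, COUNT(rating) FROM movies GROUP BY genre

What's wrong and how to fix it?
Bug: COUNT(rating) skips NULLs, so groups with missing rating are undercounted

Fix: Use COUNT(*) to count all rows regardless of NULL

Corrected query:
SELECT genre, COUNT(*) FROM movies GROUP BY genre

Result:
genre  | COUNT(*)
-------+---------
Comedy | 3       
Drama  | 2       
Horror | 2       
Sci-Fi | 2       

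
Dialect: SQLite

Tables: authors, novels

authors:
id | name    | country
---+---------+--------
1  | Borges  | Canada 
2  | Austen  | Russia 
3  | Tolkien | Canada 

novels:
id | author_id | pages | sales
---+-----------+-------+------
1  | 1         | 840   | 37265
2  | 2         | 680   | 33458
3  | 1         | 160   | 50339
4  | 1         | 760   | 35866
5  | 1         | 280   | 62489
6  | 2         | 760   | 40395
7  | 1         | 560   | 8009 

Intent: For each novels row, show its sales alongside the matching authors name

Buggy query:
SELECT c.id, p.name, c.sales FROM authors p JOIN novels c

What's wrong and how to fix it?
Bug: JOIN with no ON clause produces a cartesian product; every novels row pairs with every authors row

Fix: Add ON c.author_id = p.id to the JOIN

Corrected query:
SELECT c.id, p.name, c.sales FROM authors p JOIN novels c ON c.author_id = p.id

Result:
id | name   | sales
---+--------+------
1  | Borges | 37265
2  | Austen | 33458
3  | Borges | 50339
4  | Borges | 35866
5  | Borges | 62489
6  | Austen | 40395
7  | Borges | 8009 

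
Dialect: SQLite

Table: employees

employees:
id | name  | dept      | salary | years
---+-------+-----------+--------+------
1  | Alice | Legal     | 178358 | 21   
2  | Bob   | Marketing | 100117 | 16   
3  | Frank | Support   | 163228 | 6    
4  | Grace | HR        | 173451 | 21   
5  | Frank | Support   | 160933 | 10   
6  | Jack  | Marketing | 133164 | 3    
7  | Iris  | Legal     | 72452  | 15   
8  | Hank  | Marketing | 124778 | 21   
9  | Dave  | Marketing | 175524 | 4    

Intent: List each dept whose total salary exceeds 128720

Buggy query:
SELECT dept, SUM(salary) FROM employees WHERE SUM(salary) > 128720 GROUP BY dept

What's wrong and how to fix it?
Bug: Aggregate functions cannot appear in a WHERE clause

Fix: Move the aggregate condition to a HAVING clause

Corrected query:
SELECT dept, SUM(salary) FROM employees GROUP BY dept HAVING SUM(salary) > 128720

Result:
dept      | SUM(salary)
----------+------------
HR        | 173451     
Legal     | 250810     
Marketing | 533583     
Support   | 324161     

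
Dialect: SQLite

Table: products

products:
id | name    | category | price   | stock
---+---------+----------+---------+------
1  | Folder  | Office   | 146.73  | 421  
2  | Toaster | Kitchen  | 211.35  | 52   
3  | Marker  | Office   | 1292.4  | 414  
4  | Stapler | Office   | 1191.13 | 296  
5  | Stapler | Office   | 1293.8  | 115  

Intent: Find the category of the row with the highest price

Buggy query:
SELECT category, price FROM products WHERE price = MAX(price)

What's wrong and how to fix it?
Bug: WHERE is evaluated per row; an aggregate over the whole table isn't defined there

Fix: Use a subquery: WHERE price = (SELECT MAX(price) FROM products)

Corrected query:
SELECT category, price FROM products WHERE price = (SELECT MAX(price) FROM products)

Result:
category | price 
---------+-------
Office   | 1293.8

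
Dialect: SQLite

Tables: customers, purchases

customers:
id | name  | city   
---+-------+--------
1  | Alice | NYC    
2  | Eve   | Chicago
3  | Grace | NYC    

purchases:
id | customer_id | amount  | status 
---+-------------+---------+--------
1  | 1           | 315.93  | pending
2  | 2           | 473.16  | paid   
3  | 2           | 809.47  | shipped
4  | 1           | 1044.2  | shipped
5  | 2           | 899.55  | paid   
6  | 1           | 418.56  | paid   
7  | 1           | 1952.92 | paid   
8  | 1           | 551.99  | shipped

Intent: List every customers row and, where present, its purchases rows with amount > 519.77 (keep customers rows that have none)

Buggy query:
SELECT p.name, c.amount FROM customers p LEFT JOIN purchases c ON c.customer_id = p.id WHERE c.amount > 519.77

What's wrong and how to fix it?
Bug: A WHERE condition on the right-hand table after LEFT JOIN drops unmatched parents

Fix: Move the right-table condition into the ON clause so unmatched parents are kept

Corrected query:
SELECT p.name, c.amount FROM customers p LEFT JOIN purchases c ON c.customer_id = p.id AND c.amount > 519.77

Result:
name  | amount 
------+--------
Alice | 551.99 
Alice | 1044.2 
Alice | 1952.92
Eve   | 809.47 
Eve   | 899.55 
Grace | NULL   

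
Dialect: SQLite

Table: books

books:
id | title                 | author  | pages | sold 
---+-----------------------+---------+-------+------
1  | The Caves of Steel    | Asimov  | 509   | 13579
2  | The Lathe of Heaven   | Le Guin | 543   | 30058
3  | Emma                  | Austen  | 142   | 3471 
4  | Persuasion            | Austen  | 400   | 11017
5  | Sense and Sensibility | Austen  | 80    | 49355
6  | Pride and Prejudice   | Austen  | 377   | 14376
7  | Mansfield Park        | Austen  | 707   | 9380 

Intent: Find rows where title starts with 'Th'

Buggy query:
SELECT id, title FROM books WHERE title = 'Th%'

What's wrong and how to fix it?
Bug: Wildcards only work with LIKE; '=' treats '%' as a literal character

Fix: Use LIKE for wildcard pattern matching

Corrected query:
SELECT id, title FROM books WHERE title LIKE 'Th%'

Result:
id | title              
---+--------------------
1  | The Caves of Steel 
2  | The Lathe of Heaven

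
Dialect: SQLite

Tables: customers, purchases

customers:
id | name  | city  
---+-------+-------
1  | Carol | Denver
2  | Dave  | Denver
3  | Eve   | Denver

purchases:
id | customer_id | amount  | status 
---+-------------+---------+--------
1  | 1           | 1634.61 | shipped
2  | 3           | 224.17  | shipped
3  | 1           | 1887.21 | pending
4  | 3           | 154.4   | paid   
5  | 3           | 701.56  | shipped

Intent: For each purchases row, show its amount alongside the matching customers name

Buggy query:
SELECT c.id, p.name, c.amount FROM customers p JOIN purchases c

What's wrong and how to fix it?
Bug: JOIN with no ON clause produces a cartesian product; every purchases row pairs with every customers row

Fix: Specify the join condition linking the foreign key to the parent id

Corrected query:
SELECT c.id, p.name, c.amount FROM customers p JOIN purchases c ON c.customer_id = p.id

Result:
id | name  | amount 
---+-------+--------
1  | Carol | 1634.61
2  | Eve   | 224.17 
3  | Carol | 1887.21
4  | Eve   | 154.4  
5  | Eve   | 701.56 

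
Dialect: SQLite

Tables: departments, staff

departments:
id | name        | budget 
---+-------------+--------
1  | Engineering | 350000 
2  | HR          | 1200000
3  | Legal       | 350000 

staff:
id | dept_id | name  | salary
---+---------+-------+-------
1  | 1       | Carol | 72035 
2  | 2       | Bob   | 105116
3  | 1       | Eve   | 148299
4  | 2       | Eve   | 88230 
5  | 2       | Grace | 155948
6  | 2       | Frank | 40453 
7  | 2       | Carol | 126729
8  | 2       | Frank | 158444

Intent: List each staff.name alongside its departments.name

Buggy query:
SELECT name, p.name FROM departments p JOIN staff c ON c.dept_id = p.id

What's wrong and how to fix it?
Bug: Both tables have a 'name' column; the unqualified reference is ambiguous

Fix: Qualify the column with its table alias (c.name)

Corrected query:
SELECT c.name, p.name FROM departments p JOIN staff c ON c.dept_id = p.id

Result:
name  | name       
------+------------
Carol | Engineering
Bob   | HR         
Eve   | Engineering
Eve   | HR         
Grace | HR         
Frank | HR         
Carol | HR         
Frank | HR         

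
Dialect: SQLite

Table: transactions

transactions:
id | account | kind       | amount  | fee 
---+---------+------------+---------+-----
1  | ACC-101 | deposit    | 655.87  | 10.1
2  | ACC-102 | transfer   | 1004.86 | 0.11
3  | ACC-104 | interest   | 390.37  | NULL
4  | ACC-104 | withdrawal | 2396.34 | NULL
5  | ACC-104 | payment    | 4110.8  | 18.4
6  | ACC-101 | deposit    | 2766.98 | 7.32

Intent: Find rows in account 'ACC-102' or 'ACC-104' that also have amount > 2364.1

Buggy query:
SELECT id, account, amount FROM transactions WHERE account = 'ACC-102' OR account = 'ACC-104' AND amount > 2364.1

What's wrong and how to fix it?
Bug: Without parentheses, AND is evaluated before OR, so the amount filter only applies to the 'ACC-104' branch

Fix: Add parentheses around the OR so the AND applies to both alternatives

Corrected query:
SELECT id, account, amount FROM transactions WHERE (account = 'ACC-102' OR account = 'ACC-104') AND amount > 2364.1

Result:
id | account | amount 
---+---------+--------
4  | ACC-104 | 2396.34
5  | ACC-104 | 4110.8 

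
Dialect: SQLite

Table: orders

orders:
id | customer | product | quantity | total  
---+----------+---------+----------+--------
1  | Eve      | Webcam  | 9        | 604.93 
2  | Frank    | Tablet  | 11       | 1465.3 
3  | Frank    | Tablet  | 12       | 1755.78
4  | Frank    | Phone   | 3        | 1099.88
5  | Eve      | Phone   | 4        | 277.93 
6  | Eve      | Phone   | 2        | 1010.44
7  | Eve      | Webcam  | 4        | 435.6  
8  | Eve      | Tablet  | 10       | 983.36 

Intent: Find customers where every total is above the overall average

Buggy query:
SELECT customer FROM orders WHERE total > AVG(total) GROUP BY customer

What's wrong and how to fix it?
Bug: AVG() is an aggregate; it can't sit directly in WHERE

Fix: Use a subquery for AVG and a HAVING MIN(...) filter so the condition holds for every row in the group

Corrected query:
SELECT customer FROM orders GROUP BY customer HAVING MIN(total) > (SELECT AVG(total) FROM orders)

Result:
customer
--------
Frank   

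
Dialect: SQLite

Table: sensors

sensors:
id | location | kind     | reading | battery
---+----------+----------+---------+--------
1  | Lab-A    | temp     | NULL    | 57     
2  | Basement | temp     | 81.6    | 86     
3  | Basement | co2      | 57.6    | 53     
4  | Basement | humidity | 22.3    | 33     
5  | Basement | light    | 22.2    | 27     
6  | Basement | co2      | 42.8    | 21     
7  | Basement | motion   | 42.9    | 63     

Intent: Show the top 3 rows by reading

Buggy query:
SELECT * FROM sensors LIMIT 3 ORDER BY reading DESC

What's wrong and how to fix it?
Bug: ORDER BY cannot follow LIMIT; LIMIT is the final clause

Fix: Swap the clauses: ORDER BY first, then LIMIT

Corrected query:
SELECT * FROM sensors ORDER BY reading DESC LIMIT 3

Result:
id | location | kind   | reading | battery
---+----------+--------+---------+--------
2  | Basement | temp   | 81.6    | 86     
3  | Basement | co2    | 57.6    | 53     
7  | Basement | motion | 42.9    | 63     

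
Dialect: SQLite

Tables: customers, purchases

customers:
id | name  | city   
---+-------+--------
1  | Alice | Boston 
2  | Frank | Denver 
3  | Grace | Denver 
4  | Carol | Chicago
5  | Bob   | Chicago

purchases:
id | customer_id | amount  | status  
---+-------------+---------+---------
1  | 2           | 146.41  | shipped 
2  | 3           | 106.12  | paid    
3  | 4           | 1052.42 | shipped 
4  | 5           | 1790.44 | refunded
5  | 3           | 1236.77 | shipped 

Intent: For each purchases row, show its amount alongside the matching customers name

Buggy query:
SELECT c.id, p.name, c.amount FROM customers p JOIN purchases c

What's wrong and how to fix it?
Bug: JOIN with no ON clause produces a cartesian product; every purchases row pairs with every customers row

Fix: Specify the join condition linking the foreign key to the parent id

Corrected query:
SELECT c.id, p.name, c.amount FROM customers p JOIN purchases c ON c.customer_id = p.id

Result:
id | name  | amount 
---+-------+--------
1  | Frank | 146.41 
2  | Grace | 106.12 
3  | Carol | 1052.42
4  | Bob   | 1790.44
5  | Grace | 1236.77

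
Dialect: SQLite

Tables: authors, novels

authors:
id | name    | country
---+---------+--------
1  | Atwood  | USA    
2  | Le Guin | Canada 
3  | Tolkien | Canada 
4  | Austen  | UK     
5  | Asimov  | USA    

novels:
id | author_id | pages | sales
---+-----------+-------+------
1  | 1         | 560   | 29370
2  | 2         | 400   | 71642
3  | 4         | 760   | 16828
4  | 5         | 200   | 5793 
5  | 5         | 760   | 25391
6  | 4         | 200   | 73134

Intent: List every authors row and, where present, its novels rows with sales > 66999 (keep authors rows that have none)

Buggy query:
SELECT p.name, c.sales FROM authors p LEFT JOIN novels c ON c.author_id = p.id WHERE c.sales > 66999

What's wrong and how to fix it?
Bug: A WHERE condition on the right-hand table after LEFT JOIN drops unmatched parents

Fix: Put 'c.sales > 66999' in the JOIN's ON clause instead of WHERE

Corrected query:
SELECT p.name, c.sales FROM authors p LEFT JOIN novels c ON c.author_id = p.id AND c.sales > 66999

Result:
name    | sales
--------+------
Atwood  | NULL 
Le Guin | 71642
Tolkien | NULL 
Austen  | 73134
Asimov  | NULL 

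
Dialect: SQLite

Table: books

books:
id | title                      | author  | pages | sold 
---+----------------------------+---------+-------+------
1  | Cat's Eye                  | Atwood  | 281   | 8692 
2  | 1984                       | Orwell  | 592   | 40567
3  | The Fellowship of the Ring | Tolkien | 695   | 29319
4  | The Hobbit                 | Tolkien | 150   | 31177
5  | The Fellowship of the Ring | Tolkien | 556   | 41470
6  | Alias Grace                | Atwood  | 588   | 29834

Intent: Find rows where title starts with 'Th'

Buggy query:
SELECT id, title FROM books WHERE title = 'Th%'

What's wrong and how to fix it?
Bug: Wildcards only work with LIKE; '=' treats '%' as a literal character

Fix: Replace '=' with LIKE so 'Th%' is treated as a pattern

Corrected query:
SELECT id, title FROM books WHERE title LIKE 'Th%'

Result:
id | title                     
---+---------------------------
3  | The Fellowship of the Ring
4  | The Hobbit                
5  | The Fellowship of the Ring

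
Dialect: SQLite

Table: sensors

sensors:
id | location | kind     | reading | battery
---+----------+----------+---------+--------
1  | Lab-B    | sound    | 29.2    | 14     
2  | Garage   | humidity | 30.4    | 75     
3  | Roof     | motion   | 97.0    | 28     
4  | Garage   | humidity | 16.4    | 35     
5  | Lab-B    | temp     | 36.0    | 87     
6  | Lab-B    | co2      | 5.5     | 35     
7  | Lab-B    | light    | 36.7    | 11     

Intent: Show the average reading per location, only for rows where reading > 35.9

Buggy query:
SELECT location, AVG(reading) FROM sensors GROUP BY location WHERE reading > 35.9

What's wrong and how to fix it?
Bug: WHERE cannot follow GROUP BY

Fix: Move the WHERE clause before GROUP BY

Corrected query:
SELECT location, AVG(reading) FROM sensors WHERE reading > 35.9 GROUP BY location

Result:
location | AVG(reading)
---------+-------------
Lab-B    | 36.35       
Roof     | 97          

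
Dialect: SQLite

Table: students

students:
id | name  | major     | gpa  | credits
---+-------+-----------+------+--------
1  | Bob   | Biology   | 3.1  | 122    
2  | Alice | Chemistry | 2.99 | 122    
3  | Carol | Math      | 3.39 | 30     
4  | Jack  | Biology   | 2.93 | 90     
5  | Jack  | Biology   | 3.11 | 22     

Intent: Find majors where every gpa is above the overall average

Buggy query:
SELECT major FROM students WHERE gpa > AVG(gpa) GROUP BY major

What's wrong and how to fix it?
Bug: WHERE evaluates per row before aggregation, so AVG() is unavailable

Fix: Compute the overall average in a scalar subquery and compare each group's MIN against it in HAVING

Corrected query:
SELECT major FROM students GROUP BY major HAVING MIN(gpa) > (SELECT AVG(gpa) FROM students)

Result:
major
-----
Math 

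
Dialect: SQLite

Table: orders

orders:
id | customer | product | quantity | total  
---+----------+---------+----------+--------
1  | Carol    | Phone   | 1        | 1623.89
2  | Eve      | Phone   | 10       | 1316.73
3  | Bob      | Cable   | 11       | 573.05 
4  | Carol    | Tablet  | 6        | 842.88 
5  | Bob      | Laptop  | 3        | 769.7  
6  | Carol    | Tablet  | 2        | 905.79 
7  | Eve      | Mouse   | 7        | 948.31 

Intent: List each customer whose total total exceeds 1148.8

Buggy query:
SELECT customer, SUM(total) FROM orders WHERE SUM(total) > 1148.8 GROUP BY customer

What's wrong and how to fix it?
Bug: Aggregate functions cannot appear in a WHERE clause

Fix: Use HAVING (which filters groups after aggregation) instead of WHERE

Corrected query:
SELECT customer, SUM(total) FROM orders GROUP BY customer HAVING SUM(total) > 1148.8

Result:
customer | SUM(total)
---------+-----------
Bob      | 1342.75   
Carol    | 3372.56   
Eve      | 2265.04   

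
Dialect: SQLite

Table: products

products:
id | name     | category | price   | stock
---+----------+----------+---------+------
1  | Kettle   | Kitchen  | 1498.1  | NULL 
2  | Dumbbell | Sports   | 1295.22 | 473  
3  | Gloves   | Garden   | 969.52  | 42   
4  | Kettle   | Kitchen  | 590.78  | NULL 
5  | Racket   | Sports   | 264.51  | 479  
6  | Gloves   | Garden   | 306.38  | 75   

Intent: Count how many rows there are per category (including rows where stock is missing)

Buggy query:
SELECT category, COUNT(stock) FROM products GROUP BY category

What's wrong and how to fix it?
Bug: COUNT(column) counts non-NULL values only; rows with NULL stock aren't counted

Fix: Replace COUNT(stock) with COUNT(*)

Corrected query:
SELECT category, COUNT(*) FROM products GROUP BY category

Result:
category | COUNT(*)
---------+---------
Garden   | 2       
Kitchen  | 2       
Sports   | 2       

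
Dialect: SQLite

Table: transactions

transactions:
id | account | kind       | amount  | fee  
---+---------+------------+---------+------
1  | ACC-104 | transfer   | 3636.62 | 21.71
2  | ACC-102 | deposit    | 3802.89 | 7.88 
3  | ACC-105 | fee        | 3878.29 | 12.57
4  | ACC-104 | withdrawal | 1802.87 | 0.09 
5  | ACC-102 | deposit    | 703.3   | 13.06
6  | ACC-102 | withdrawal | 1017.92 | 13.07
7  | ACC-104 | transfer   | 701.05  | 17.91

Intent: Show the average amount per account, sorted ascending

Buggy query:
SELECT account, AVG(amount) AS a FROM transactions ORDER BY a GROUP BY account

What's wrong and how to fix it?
Bug: GROUP BY must precede ORDER BY

Fix: Reorder: SELECT … FROM … GROUP BY … ORDER BY …

Corrected query:
SELECT account, AVG(amount) AS a FROM transactions GROUP BY account ORDER BY a

Result:
account | a          
--------+------------
ACC-102 | 1841.37    
ACC-104 | 2046.846667
ACC-105 | 3878.29    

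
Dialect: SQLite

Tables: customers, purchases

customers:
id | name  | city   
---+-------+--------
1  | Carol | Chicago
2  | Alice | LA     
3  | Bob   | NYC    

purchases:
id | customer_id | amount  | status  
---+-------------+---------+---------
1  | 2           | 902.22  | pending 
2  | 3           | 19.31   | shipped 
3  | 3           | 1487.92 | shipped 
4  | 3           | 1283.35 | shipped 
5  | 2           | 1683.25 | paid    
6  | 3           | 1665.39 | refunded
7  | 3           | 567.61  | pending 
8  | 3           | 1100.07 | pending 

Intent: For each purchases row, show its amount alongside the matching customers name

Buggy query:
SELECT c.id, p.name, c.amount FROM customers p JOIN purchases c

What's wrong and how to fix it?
Bug: JOIN with no ON clause produces a cartesian product; every purchases row pairs with every customers row

Fix: Specify the join condition linking the foreign key to the parent id

Corrected query:
SELECT c.id, p.name, c.amount FROM customers p JOIN purchases c ON c.customer_id = p.id

Result:
id | name  | amount 
---+-------+--------
1  | Alice | 902.22 
2  | Bob   | 19.31  
3  | Bob   | 1487.92
4  | Bob   | 1283.35
5  | Alice | 1683.25
6  | Bob   | 1665.39
7  | Bob   | 567.61 
8  | Bob   | 1100.07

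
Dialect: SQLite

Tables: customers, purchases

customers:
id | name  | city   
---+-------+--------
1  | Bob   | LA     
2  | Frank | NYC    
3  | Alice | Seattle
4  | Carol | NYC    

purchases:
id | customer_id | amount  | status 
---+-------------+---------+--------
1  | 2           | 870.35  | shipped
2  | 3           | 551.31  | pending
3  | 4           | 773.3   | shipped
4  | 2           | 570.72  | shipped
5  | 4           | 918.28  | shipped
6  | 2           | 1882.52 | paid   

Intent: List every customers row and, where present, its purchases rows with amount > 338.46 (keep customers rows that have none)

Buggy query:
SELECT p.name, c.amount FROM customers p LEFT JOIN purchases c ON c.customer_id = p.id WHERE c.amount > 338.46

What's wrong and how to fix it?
Bug: Filtering c.amount in WHERE discards the NULL rows produced by LEFT JOIN, turning it into an inner join

Fix: Move the right-table condition into the ON clause so unmatched parents are kept

Corrected query:
SELECT p.name, c.amount FROM customers p LEFT JOIN purchases c ON c.customer_id = p.id AND c.amount > 338.46

Result:
name  | amount 
------+--------
Bob   | NULL   
Frank | 570.72 
Frank | 870.35 
Frank | 1882.52
Alice | 551.31 
Carol | 773.3  
Carol | 918.28 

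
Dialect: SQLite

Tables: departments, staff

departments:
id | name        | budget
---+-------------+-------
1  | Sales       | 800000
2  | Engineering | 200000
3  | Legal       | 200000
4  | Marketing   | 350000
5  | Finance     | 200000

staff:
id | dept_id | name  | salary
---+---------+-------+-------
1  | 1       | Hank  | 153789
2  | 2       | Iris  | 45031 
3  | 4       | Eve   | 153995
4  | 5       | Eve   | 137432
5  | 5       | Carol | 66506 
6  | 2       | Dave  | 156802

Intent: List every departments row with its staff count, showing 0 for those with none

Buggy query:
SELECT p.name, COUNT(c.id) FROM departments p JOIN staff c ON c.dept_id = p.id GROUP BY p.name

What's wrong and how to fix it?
Bug: INNER JOIN drops departments rows that have no matching staff rows

Fix: Switch to LEFT JOIN to retain unmatched parent rows

Corrected query:
SELECT p.name, COUNT(c.id) FROM departments p LEFT JOIN staff c ON c.dept_id = p.id GROUP BY p.name

Result:
name        | COUNT(c.id)
------------+------------
Engineering | 2          
Finance     | 2          
Legal       | 0          
Marketing   | 1          
Sales       | 1          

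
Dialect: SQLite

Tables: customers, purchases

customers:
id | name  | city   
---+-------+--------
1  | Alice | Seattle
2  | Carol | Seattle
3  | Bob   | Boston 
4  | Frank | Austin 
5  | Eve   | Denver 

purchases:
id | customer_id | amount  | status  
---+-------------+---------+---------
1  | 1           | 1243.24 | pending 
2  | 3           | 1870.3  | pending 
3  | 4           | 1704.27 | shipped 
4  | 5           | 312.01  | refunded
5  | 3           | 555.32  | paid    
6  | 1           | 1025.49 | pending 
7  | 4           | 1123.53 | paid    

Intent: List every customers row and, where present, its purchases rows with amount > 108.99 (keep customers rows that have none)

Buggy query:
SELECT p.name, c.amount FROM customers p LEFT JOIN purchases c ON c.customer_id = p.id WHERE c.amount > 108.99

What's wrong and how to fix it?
Bug: Filtering c.amount in WHERE discards the NULL rows produced by LEFT JOIN, turning it into an inner join

Fix: Move the right-table condition into the ON clause so unmatched parents are kept

Corrected query:
SELECT p.name, c.amount FROM customers p LEFT JOIN purchases c ON c.customer_id = p.id AND c.amount > 108.99

Result:
name  | amount 
------+--------
Alice | 1025.49
Alice | 1243.24
Carol | NULL   
Bob   | 555.32 
Bob   | 1870.3 
Frank | 1123.53
Frank | 1704.27
Eve   | 312.01 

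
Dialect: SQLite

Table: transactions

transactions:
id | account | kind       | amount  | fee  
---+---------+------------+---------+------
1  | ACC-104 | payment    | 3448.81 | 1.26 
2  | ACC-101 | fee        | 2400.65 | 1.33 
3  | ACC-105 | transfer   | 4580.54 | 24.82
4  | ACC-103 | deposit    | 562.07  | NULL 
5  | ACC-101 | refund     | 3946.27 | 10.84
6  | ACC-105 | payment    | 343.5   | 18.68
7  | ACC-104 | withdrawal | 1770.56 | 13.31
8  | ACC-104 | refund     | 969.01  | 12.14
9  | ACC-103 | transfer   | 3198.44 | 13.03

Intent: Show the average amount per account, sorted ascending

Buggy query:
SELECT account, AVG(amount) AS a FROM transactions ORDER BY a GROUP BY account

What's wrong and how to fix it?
Bug: GROUP BY must precede ORDER BY

Fix: Reorder: SELECT … FROM … GROUP BY … ORDER BY …

Corrected query:
SELECT account, AVG(amount) AS a FROM transactions GROUP BY account ORDER BY a

Result:
account | a          
--------+------------
ACC-103 | 1880.255   
ACC-104 | 2062.793333
ACC-105 | 2462.02    
ACC-101 | 3173.46    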